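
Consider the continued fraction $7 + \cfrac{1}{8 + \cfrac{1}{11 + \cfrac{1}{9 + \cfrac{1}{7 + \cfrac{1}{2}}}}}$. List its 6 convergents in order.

Using the convergent recurrence p_i = a_i*p_{i-1} + p_{i-2}, q_i = a_i*q_{i-1} + q_{i-2} with p_{-2}=0, p_{-1}=1, q_{-2}=1, q_{-1}=0:
  i=0: a_0=7, p_0 = 7*1 + 0 = 7, q_0 = 7*0 + 1 = 1.
  i=1: a_1=8, p_1 = 8*7 + 1 = 57, q_1 = 8*1 + 0 = 8.
  i=2: a_2=11, p_2 = 11*57 + 7 = 634, q_2 = 11*8 + 1 = 89.
  i=3: a_3=9, p_3 = 9*634 + 57 = 5763, q_3 = 9*89 + 8 = 809.
  i=4: a_4=7, p_4 = 7*5763 + 634 = 40975, q_4 = 7*809 + 89 = 5752.
  i=5: a_5=2, p_5 = 2*40975 + 5763 = 87713, q_5 = 2*5752 + 809 = 12313.

7/1, 57/8, 634/89, 5763/809, 40975/5752, 87713/12313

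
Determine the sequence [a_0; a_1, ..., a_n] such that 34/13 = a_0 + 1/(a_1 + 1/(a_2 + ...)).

[2; 1, 1, 1, 1, 2]

Run the Euclidean algorithm on 34 and 13; the successive quotients are the partial quotients a_0, a_1, ... (each step inverts the fractional part left over by the previous one):
  34 = 2*13 + 8, so a_0 = 2.
  13 = 1*8 + 5, so a_1 = 1.
  8 = 1*5 + 3, so a_2 = 1.
  5 = 1*3 + 2, so a_3 = 1.
  3 = 1*2 + 1, so a_4 = 1.
  2 = 2*1 + 0, so a_5 = 2.
The remainder reaches 0 after 6 divisions, so the expansion has 6 partial quotients, read off in order.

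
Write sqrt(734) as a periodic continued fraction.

Write x_i = (sqrt(734) + m_i)/d_i with (m_0, d_0) = (0, 1). a_0 = floor(sqrt(734)) = 27, since 27^2 = 729 <= 734 < 784 = 28^2.
Iterate m_{i+1} = d_i*a_i - m_i, d_{i+1} = (734 - m_{i+1}^2)/d_i, a_{i+1} = floor((a_0 + m_{i+1})/d_{i+1}):
  m_1 = 1*27 - 0 = 27, d_1 = (734 - 27^2)/1 = 5/1 = 5, a_1 = floor((27 + 27)/5) = 10.
  m_2 = 5*10 - 27 = 23, d_2 = (734 - 23^2)/5 = 205/5 = 41, a_2 = floor((27 + 23)/41) = 1.
  m_3 = 41*1 - 23 = 18, d_3 = (734 - 18^2)/41 = 410/41 = 10, a_3 = floor((27 + 18)/10) = 4.
  m_4 = 10*4 - 18 = 22, d_4 = (734 - 22^2)/10 = 250/10 = 25, a_4 = floor((27 + 22)/25) = 1.
  m_5 = 25*1 - 22 = 3, d_5 = (734 - 3^2)/25 = 725/25 = 29, a_5 = floor((27 + 3)/29) = 1.
  m_6 = 29*1 - 3 = 26, d_6 = (734 - 26^2)/29 = 58/29 = 2, a_6 = floor((27 + 26)/2) = 26.
  m_7 = 2*26 - 26 = 26, d_7 = (734 - 26^2)/2 = 58/2 = 29, a_7 = floor((27 + 26)/29) = 1.
  m_8 = 29*1 - 26 = 3, d_8 = (734 - 3^2)/29 = 725/29 = 25, a_8 = floor((27 + 3)/25) = 1.
  m_9 = 25*1 - 3 = 22, d_9 = (734 - 22^2)/25 = 250/25 = 10, a_9 = floor((27 + 22)/10) = 4.
  m_10 = 10*4 - 22 = 18, d_10 = (734 - 18^2)/10 = 410/10 = 41, a_10 = floor((27 + 18)/41) = 1.
  m_11 = 41*1 - 18 = 23, d_11 = (734 - 23^2)/41 = 205/41 = 5, a_11 = floor((27 + 23)/5) = 10.
  m_12 = 5*10 - 23 = 27, d_12 = (734 - 27^2)/5 = 5/5 = 1, a_12 = floor((27 + 27)/1) = 54.
  m_13 = 1*54 - 27 = 27, d_13 = (734 - 27^2)/1 = 5/1 = 5: (m_13, d_13) = (m_1, d_1) = (27, 5), so from here the quotients repeat a_1, ..., a_12; the period length is 12.
Hence the expansion of sqrt(734) is a_0 = 27 followed by the repeating block 10, 1, 4, 1, 1, 26, 1, 1, 4, 1, 10, 54 (period 12).

[27; (10, 1, 4, 1, 1, 26, 1, 1, 4, 1, 10, 54)]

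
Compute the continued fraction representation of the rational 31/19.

[1; 1, 1, 1, 2, 2]

Run the Euclidean algorithm on 31 and 19; the successive quotients are the partial quotients a_0, a_1, ... (each step inverts the fractional part left over by the previous one):
  31 = 1*19 + 12, so a_0 = 1.
  19 = 1*12 + 7, so a_1 = 1.
  12 = 1*7 + 5, so a_2 = 1.
  7 = 1*5 + 2, so a_3 = 1.
  5 = 2*2 + 1, so a_4 = 2.
  2 = 2*1 + 0, so a_5 = 2.
The remainder reaches 0 after 6 divisions, so the expansion has 6 partial quotients, read off in order.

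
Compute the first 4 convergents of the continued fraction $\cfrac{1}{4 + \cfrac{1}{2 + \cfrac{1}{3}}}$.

0/1, 1/4, 2/9, 7/31

Using the convergent recurrence p_i = a_i*p_{i-1} + p_{i-2}, q_i = a_i*q_{i-1} + q_{i-2} with p_{-2}=0, p_{-1}=1, q_{-2}=1, q_{-1}=0:
  i=0: a_0=0, p_0 = 0*1 + 0 = 0, q_0 = 0*0 + 1 = 1.
  i=1: a_1=4, p_1 = 4*0 + 1 = 1, q_1 = 4*1 + 0 = 4.
  i=2: a_2=2, p_2 = 2*1 + 0 = 2, q_2 = 2*4 + 1 = 9.
  i=3: a_3=3, p_3 = 3*2 + 1 = 7, q_3 = 3*9 + 4 = 31.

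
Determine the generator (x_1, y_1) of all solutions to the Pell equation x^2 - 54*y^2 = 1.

First expand sqrt(54) as a continued fraction. With x_i = (sqrt(54) + m_i)/d_i and (m_0, d_0) = (0, 1): a_0 = floor(sqrt(54)) = 7, since 7^2 = 49 <= 54 < 64 = 8^2.
Iterate m_{i+1} = d_i*a_i - m_i, d_{i+1} = (54 - m_{i+1}^2)/d_i, a_{i+1} = floor((a_0 + m_{i+1})/d_{i+1}):
  m_1 = 1*7 - 0 = 7, d_1 = (54 - 7^2)/1 = 5/1 = 5, a_1 = floor((7 + 7)/5) = 2.
  m_2 = 5*2 - 7 = 3, d_2 = (54 - 3^2)/5 = 45/5 = 9, a_2 = floor((7 + 3)/9) = 1.
  m_3 = 9*1 - 3 = 6, d_3 = (54 - 6^2)/9 = 18/9 = 2, a_3 = floor((7 + 6)/2) = 6.
  m_4 = 2*6 - 6 = 6, d_4 = (54 - 6^2)/2 = 18/2 = 9, a_4 = floor((7 + 6)/9) = 1.
  m_5 = 9*1 - 6 = 3, d_5 = (54 - 3^2)/9 = 45/9 = 5, a_5 = floor((7 + 3)/5) = 2.
  m_6 = 5*2 - 3 = 7, d_6 = (54 - 7^2)/5 = 5/5 = 1, a_6 = floor((7 + 7)/1) = 14.
  m_7 = 1*14 - 7 = 7, d_7 = (54 - 7^2)/1 = 5/1 = 5: (m_7, d_7) = (m_1, d_1) = (7, 5), so from here the quotients repeat a_1, ..., a_6; the period length is 6.
So sqrt(54) = [7; (2, 1, 6, 1, 2, 14)] with period length k = 6.
k is even, so the fundamental solution of x^2 - 54y^2 = 1 is (p_{k-1}, q_{k-1}) = (p_5, q_5); compute convergents through index 5.
Convergents (p_i = a_i*p_{i-1} + p_{i-2}, q_i = a_i*q_{i-1} + q_{i-2} with p_{-2}=0, p_{-1}=1, q_{-2}=1, q_{-1}=0):
  i=0: a_0=7, p_0 = 7*1 + 0 = 7, q_0 = 7*0 + 1 = 1.
  i=1: a_1=2, p_1 = 2*7 + 1 = 15, q_1 = 2*1 + 0 = 2.
  i=2: a_2=1, p_2 = 1*15 + 7 = 22, q_2 = 1*2 + 1 = 3.
  i=3: a_3=6, p_3 = 6*22 + 15 = 147, q_3 = 6*3 + 2 = 20.
  i=4: a_4=1, p_4 = 1*147 + 22 = 169, q_4 = 1*20 + 3 = 23.
  i=5: a_5=2, p_5 = 2*169 + 147 = 485, q_5 = 2*23 + 20 = 66.
Check: 485^2 - 54*66^2 = 235225 - 235224 = 1, so (x, y) = (485, 66) solves the equation, and by the theorem it is the least positive solution.

(x, y) = (485, 66)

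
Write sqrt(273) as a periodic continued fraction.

Write x_i = (sqrt(273) + m_i)/d_i with (m_0, d_0) = (0, 1). a_0 = floor(sqrt(273)) = 16, since 16^2 = 256 <= 273 < 289 = 17^2.
Iterate m_{i+1} = d_i*a_i - m_i, d_{i+1} = (273 - m_{i+1}^2)/d_i, a_{i+1} = floor((a_0 + m_{i+1})/d_{i+1}):
  m_1 = 1*16 - 0 = 16, d_1 = (273 - 16^2)/1 = 17/1 = 17, a_1 = floor((16 + 16)/17) = 1.
  m_2 = 17*1 - 16 = 1, d_2 = (273 - 1^2)/17 = 272/17 = 16, a_2 = floor((16 + 1)/16) = 1.
  m_3 = 16*1 - 1 = 15, d_3 = (273 - 15^2)/16 = 48/16 = 3, a_3 = floor((16 + 15)/3) = 10.
  m_4 = 3*10 - 15 = 15, d_4 = (273 - 15^2)/3 = 48/3 = 16, a_4 = floor((16 + 15)/16) = 1.
  m_5 = 16*1 - 15 = 1, d_5 = (273 - 1^2)/16 = 272/16 = 17, a_5 = floor((16 + 1)/17) = 1.
  m_6 = 17*1 - 1 = 16, d_6 = (273 - 16^2)/17 = 17/17 = 1, a_6 = floor((16 + 16)/1) = 32.
  m_7 = 1*32 - 16 = 16, d_7 = (273 - 16^2)/1 = 17/1 = 17: (m_7, d_7) = (m_1, d_1) = (16, 17), so from here the quotients repeat a_1, ..., a_6; the period length is 6.
Hence the expansion of sqrt(273) is a_0 = 16 followed by the repeating block 1, 1, 10, 1, 1, 32 (period 6).

[16; (1, 1, 10, 1, 1, 32)]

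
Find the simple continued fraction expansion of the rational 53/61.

Run the Euclidean algorithm on 53 and 61; the successive quotients are the partial quotients a_0, a_1, ... (each step inverts the fractional part left over by the previous one):
  53 = 0*61 + 53, so a_0 = 0.
  61 = 1*53 + 8, so a_1 = 1.
  53 = 6*8 + 5, so a_2 = 6.
  8 = 1*5 + 3, so a_3 = 1.
  5 = 1*3 + 2, so a_4 = 1.
  3 = 1*2 + 1, so a_5 = 1.
  2 = 2*1 + 0, so a_6 = 2.
The remainder reaches 0 after 7 divisions, so the expansion has 7 partial quotients, read off in order.

[0; 1, 6, 1, 1, 1, 2]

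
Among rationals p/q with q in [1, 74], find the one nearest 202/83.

129/53

Expand x = 202/83 as a continued fraction with the Euclidean algorithm:
  202 = 2*83 + 36, so a_0 = 2.
  83 = 2*36 + 11, so a_1 = 2.
  36 = 3*11 + 3, so a_2 = 3.
  11 = 3*3 + 2, so a_3 = 3.
  3 = 1*2 + 1, so a_4 = 1.
  2 = 2*1 + 0, so a_5 = 2.
so x = [2; 2, 3, 3, 1, 2].
Convergents (p_i = a_i*p_{i-1} + p_{i-2}, q_i = a_i*q_{i-1} + q_{i-2} with p_{-2}=0, p_{-1}=1, q_{-2}=1, q_{-1}=0), until the denominator exceeds 74:
  i=0: a_0=2, p_0 = 2*1 + 0 = 2, q_0 = 2*0 + 1 = 1.
  i=1: a_1=2, p_1 = 2*2 + 1 = 5, q_1 = 2*1 + 0 = 2.
  i=2: a_2=3, p_2 = 3*5 + 2 = 17, q_2 = 3*2 + 1 = 7.
  i=3: a_3=3, p_3 = 3*17 + 5 = 56, q_3 = 3*7 + 2 = 23.
  i=4: a_4=1, p_4 = 1*56 + 17 = 73, q_4 = 1*23 + 7 = 30.
  i=5: a_5=2, p_5 = 2*73 + 56 = 202, q_5 = 2*30 + 23 = 83.
q_5 = 83 > 74, so the last convergent with denominator <= 74 is p_4/q_4 = 73/30.
The closest fraction with denominator <= 74 is either p_4/q_4 or the intermediate fraction (k*p_4 + p_3)/(k*q_4 + q_3) with the largest k >= 1 whose denominator stays <= 74; these approach x as k grows, and every other convergent or intermediate fraction in range is farther away.
Largest k: floor((74 - q_3)/q_4) = floor((74 - 23)/30) = 1.
That gives (1*73 + 56)/(1*30 + 23) = 129/53.
Compare the errors: |x - 73/30| = |202*30 - 73*83|/(83*30) = 1/2490, and |x - 129/53| = |202*53 - 129*83|/(83*53) = 1/4399.
Cross-multiplying, 1*2490 = 2490 < 4399 = 1*4399, so 1/4399 is smaller: the intermediate fraction 129/53 is closer to x than 73/30.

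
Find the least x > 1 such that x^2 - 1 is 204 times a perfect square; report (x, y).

(x, y) = (4999, 350)

First expand sqrt(204) as a continued fraction. With x_i = (sqrt(204) + m_i)/d_i and (m_0, d_0) = (0, 1): a_0 = floor(sqrt(204)) = 14, since 14^2 = 196 <= 204 < 225 = 15^2.
Iterate m_{i+1} = d_i*a_i - m_i, d_{i+1} = (204 - m_{i+1}^2)/d_i, a_{i+1} = floor((a_0 + m_{i+1})/d_{i+1}):
  m_1 = 1*14 - 0 = 14, d_1 = (204 - 14^2)/1 = 8/1 = 8, a_1 = floor((14 + 14)/8) = 3.
  m_2 = 8*3 - 14 = 10, d_2 = (204 - 10^2)/8 = 104/8 = 13, a_2 = floor((14 + 10)/13) = 1.
  m_3 = 13*1 - 10 = 3, d_3 = (204 - 3^2)/13 = 195/13 = 15, a_3 = floor((14 + 3)/15) = 1.
  m_4 = 15*1 - 3 = 12, d_4 = (204 - 12^2)/15 = 60/15 = 4, a_4 = floor((14 + 12)/4) = 6.
  m_5 = 4*6 - 12 = 12, d_5 = (204 - 12^2)/4 = 60/4 = 15, a_5 = floor((14 + 12)/15) = 1.
  m_6 = 15*1 - 12 = 3, d_6 = (204 - 3^2)/15 = 195/15 = 13, a_6 = floor((14 + 3)/13) = 1.
  m_7 = 13*1 - 3 = 10, d_7 = (204 - 10^2)/13 = 104/13 = 8, a_7 = floor((14 + 10)/8) = 3.
  m_8 = 8*3 - 10 = 14, d_8 = (204 - 14^2)/8 = 8/8 = 1, a_8 = floor((14 + 14)/1) = 28.
  m_9 = 1*28 - 14 = 14, d_9 = (204 - 14^2)/1 = 8/1 = 8: (m_9, d_9) = (m_1, d_1) = (14, 8), so from here the quotients repeat a_1, ..., a_8; the period length is 8.
So sqrt(204) = [14; (3, 1, 1, 6, 1, 1, 3, 28)] with period length k = 8.
k is even, so the fundamental solution of x^2 - 204y^2 = 1 is (p_{k-1}, q_{k-1}) = (p_7, q_7); compute convergents through index 7.
Convergents (p_i = a_i*p_{i-1} + p_{i-2}, q_i = a_i*q_{i-1} + q_{i-2} with p_{-2}=0, p_{-1}=1, q_{-2}=1, q_{-1}=0):
  i=0: a_0=14, p_0 = 14*1 + 0 = 14, q_0 = 14*0 + 1 = 1.
  i=1: a_1=3, p_1 = 3*14 + 1 = 43, q_1 = 3*1 + 0 = 3.
  i=2: a_2=1, p_2 = 1*43 + 14 = 57, q_2 = 1*3 + 1 = 4.
  i=3: a_3=1, p_3 = 1*57 + 43 = 100, q_3 = 1*4 + 3 = 7.
  i=4: a_4=6, p_4 = 6*100 + 57 = 657, q_4 = 6*7 + 4 = 46.
  i=5: a_5=1, p_5 = 1*657 + 100 = 757, q_5 = 1*46 + 7 = 53.
  i=6: a_6=1, p_6 = 1*757 + 657 = 1414, q_6 = 1*53 + 46 = 99.
  i=7: a_7=3, p_7 = 3*1414 + 757 = 4999, q_7 = 3*99 + 53 = 350.
Check: 4999^2 - 204*350^2 = 24990001 - 24990000 = 1, so (x, y) = (4999, 350) solves the equation, and by the theorem it is the least positive solution.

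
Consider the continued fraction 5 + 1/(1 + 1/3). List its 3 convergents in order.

Using the convergent recurrence p_i = a_i*p_{i-1} + p_{i-2}, q_i = a_i*q_{i-1} + q_{i-2} with p_{-2}=0, p_{-1}=1, q_{-2}=1, q_{-1}=0:
  i=0: a_0=5, p_0 = 5*1 + 0 = 5, q_0 = 5*0 + 1 = 1.
  i=1: a_1=1, p_1 = 1*5 + 1 = 6, q_1 = 1*1 + 0 = 1.
  i=2: a_2=3, p_2 = 3*6 + 5 = 23, q_2 = 3*1 + 1 = 4.

5/1, 6/1, 23/4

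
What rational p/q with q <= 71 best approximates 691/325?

151/71

Expand x = 691/325 as a continued fraction with the Euclidean algorithm:
  691 = 2*325 + 41, so a_0 = 2.
  325 = 7*41 + 38, so a_1 = 7.
  41 = 1*38 + 3, so a_2 = 1.
  38 = 12*3 + 2, so a_3 = 12.
  3 = 1*2 + 1, so a_4 = 1.
  2 = 2*1 + 0, so a_5 = 2.
so x = [2; 7, 1, 12, 1, 2].
Convergents (p_i = a_i*p_{i-1} + p_{i-2}, q_i = a_i*q_{i-1} + q_{i-2} with p_{-2}=0, p_{-1}=1, q_{-2}=1, q_{-1}=0), until the denominator exceeds 71:
  i=0: a_0=2, p_0 = 2*1 + 0 = 2, q_0 = 2*0 + 1 = 1.
  i=1: a_1=7, p_1 = 7*2 + 1 = 15, q_1 = 7*1 + 0 = 7.
  i=2: a_2=1, p_2 = 1*15 + 2 = 17, q_2 = 1*7 + 1 = 8.
  i=3: a_3=12, p_3 = 12*17 + 15 = 219, q_3 = 12*8 + 7 = 103.
q_3 = 103 > 71, so the last convergent with denominator <= 71 is p_2/q_2 = 17/8.
The closest fraction with denominator <= 71 is either p_2/q_2 or the intermediate fraction (k*p_2 + p_1)/(k*q_2 + q_1) with the largest k >= 1 whose denominator stays <= 71; these approach x as k grows, and every other convergent or intermediate fraction in range is farther away.
Largest k: floor((71 - q_1)/q_2) = floor((71 - 7)/8) = 8.
That gives (8*17 + 15)/(8*8 + 7) = 151/71.
Compare the errors: |x - 17/8| = |691*8 - 17*325|/(325*8) = 3/2600, and |x - 151/71| = |691*71 - 151*325|/(325*71) = 14/23075.
Cross-multiplying, 14*2600 = 36400 < 69225 = 3*23075, so 14/23075 is smaller: the intermediate fraction 151/71 is closer to x than 17/8.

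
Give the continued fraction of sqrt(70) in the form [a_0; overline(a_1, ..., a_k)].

Write x_i = (sqrt(70) + m_i)/d_i with (m_0, d_0) = (0, 1). a_0 = floor(sqrt(70)) = 8, since 8^2 = 64 <= 70 < 81 = 9^2.
Iterate m_{i+1} = d_i*a_i - m_i, d_{i+1} = (70 - m_{i+1}^2)/d_i, a_{i+1} = floor((a_0 + m_{i+1})/d_{i+1}):
  m_1 = 1*8 - 0 = 8, d_1 = (70 - 8^2)/1 = 6/1 = 6, a_1 = floor((8 + 8)/6) = 2.
  m_2 = 6*2 - 8 = 4, d_2 = (70 - 4^2)/6 = 54/6 = 9, a_2 = floor((8 + 4)/9) = 1.
  m_3 = 9*1 - 4 = 5, d_3 = (70 - 5^2)/9 = 45/9 = 5, a_3 = floor((8 + 5)/5) = 2.
  m_4 = 5*2 - 5 = 5, d_4 = (70 - 5^2)/5 = 45/5 = 9, a_4 = floor((8 + 5)/9) = 1.
  m_5 = 9*1 - 5 = 4, d_5 = (70 - 4^2)/9 = 54/9 = 6, a_5 = floor((8 + 4)/6) = 2.
  m_6 = 6*2 - 4 = 8, d_6 = (70 - 8^2)/6 = 6/6 = 1, a_6 = floor((8 + 8)/1) = 16.
  m_7 = 1*16 - 8 = 8, d_7 = (70 - 8^2)/1 = 6/1 = 6: (m_7, d_7) = (m_1, d_1) = (8, 6), so from here the quotients repeat a_1, ..., a_6; the period length is 6.
Hence the expansion of sqrt(70) is a_0 = 8 followed by the repeating block 2, 1, 2, 1, 2, 16 (period 6).

[8; overline(2, 1, 2, 1, 2, 16)]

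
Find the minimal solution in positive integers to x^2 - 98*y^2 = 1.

(x, y) = (99, 10)

First expand sqrt(98) as a continued fraction. With x_i = (sqrt(98) + m_i)/d_i and (m_0, d_0) = (0, 1): a_0 = floor(sqrt(98)) = 9, since 9^2 = 81 <= 98 < 100 = 10^2.
Iterate m_{i+1} = d_i*a_i - m_i, d_{i+1} = (98 - m_{i+1}^2)/d_i, a_{i+1} = floor((a_0 + m_{i+1})/d_{i+1}):
  m_1 = 1*9 - 0 = 9, d_1 = (98 - 9^2)/1 = 17/1 = 17, a_1 = floor((9 + 9)/17) = 1.
  m_2 = 17*1 - 9 = 8, d_2 = (98 - 8^2)/17 = 34/17 = 2, a_2 = floor((9 + 8)/2) = 8.
  m_3 = 2*8 - 8 = 8, d_3 = (98 - 8^2)/2 = 34/2 = 17, a_3 = floor((9 + 8)/17) = 1.
  m_4 = 17*1 - 8 = 9, d_4 = (98 - 9^2)/17 = 17/17 = 1, a_4 = floor((9 + 9)/1) = 18.
  m_5 = 1*18 - 9 = 9, d_5 = (98 - 9^2)/1 = 17/1 = 17: (m_5, d_5) = (m_1, d_1) = (9, 17), so from here the quotients repeat a_1, ..., a_4; the period length is 4.
So sqrt(98) = [9; (1, 8, 1, 18)] with period length k = 4.
k is even, so the fundamental solution of x^2 - 98y^2 = 1 is (p_{k-1}, q_{k-1}) = (p_3, q_3); compute convergents through index 3.
Convergents (p_i = a_i*p_{i-1} + p_{i-2}, q_i = a_i*q_{i-1} + q_{i-2} with p_{-2}=0, p_{-1}=1, q_{-2}=1, q_{-1}=0):
  i=0: a_0=9, p_0 = 9*1 + 0 = 9, q_0 = 9*0 + 1 = 1.
  i=1: a_1=1, p_1 = 1*9 + 1 = 10, q_1 = 1*1 + 0 = 1.
  i=2: a_2=8, p_2 = 8*10 + 9 = 89, q_2 = 8*1 + 1 = 9.
  i=3: a_3=1, p_3 = 1*89 + 10 = 99, q_3 = 1*9 + 1 = 10.
Check: 99^2 - 98*10^2 = 9801 - 9800 = 1, so (x, y) = (99, 10) solves the equation, and by the theorem it is the least positive solution.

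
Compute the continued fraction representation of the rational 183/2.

[91; 2]

Run the Euclidean algorithm on 183 and 2; the successive quotients are the partial quotients a_0, a_1, ... (each step inverts the fractional part left over by the previous one):
  183 = 91*2 + 1, so a_0 = 91.
  2 = 2*1 + 0, so a_1 = 2.
The remainder reaches 0 after 2 divisions, so the expansion has 2 partial quotients, read off in order.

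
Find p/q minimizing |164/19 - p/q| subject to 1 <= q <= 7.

43/5

Expand x = 164/19 as a continued fraction with the Euclidean algorithm:
  164 = 8*19 + 12, so a_0 = 8.
  19 = 1*12 + 7, so a_1 = 1.
  12 = 1*7 + 5, so a_2 = 1.
  7 = 1*5 + 2, so a_3 = 1.
  5 = 2*2 + 1, so a_4 = 2.
  2 = 2*1 + 0, so a_5 = 2.
so x = [8; 1, 1, 1, 2, 2].
Convergents (p_i = a_i*p_{i-1} + p_{i-2}, q_i = a_i*q_{i-1} + q_{i-2} with p_{-2}=0, p_{-1}=1, q_{-2}=1, q_{-1}=0), until the denominator exceeds 7:
  i=0: a_0=8, p_0 = 8*1 + 0 = 8, q_0 = 8*0 + 1 = 1.
  i=1: a_1=1, p_1 = 1*8 + 1 = 9, q_1 = 1*1 + 0 = 1.
  i=2: a_2=1, p_2 = 1*9 + 8 = 17, q_2 = 1*1 + 1 = 2.
  i=3: a_3=1, p_3 = 1*17 + 9 = 26, q_3 = 1*2 + 1 = 3.
  i=4: a_4=2, p_4 = 2*26 + 17 = 69, q_4 = 2*3 + 2 = 8.
q_4 = 8 > 7, so the last convergent with denominator <= 7 is p_3/q_3 = 26/3.
The closest fraction with denominator <= 7 is either p_3/q_3 or the intermediate fraction (k*p_3 + p_2)/(k*q_3 + q_2) with the largest k >= 1 whose denominator stays <= 7; these approach x as k grows, and every other convergent or intermediate fraction in range is farther away.
Largest k: floor((7 - q_2)/q_3) = floor((7 - 2)/3) = 1.
That gives (1*26 + 17)/(1*3 + 2) = 43/5.
Compare the errors: |x - 26/3| = |164*3 - 26*19|/(19*3) = 2/57, and |x - 43/5| = |164*5 - 43*19|/(19*5) = 3/95.
Cross-multiplying, 3*57 = 171 < 190 = 2*95, so 3/95 is smaller: the intermediate fraction 43/5 is closer to x than 26/3.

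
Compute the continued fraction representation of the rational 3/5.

[0; 1, 1, 2]

Run the Euclidean algorithm on 3 and 5; the successive quotients are the partial quotients a_0, a_1, ... (each step inverts the fractional part left over by the previous one):
  3 = 0*5 + 3, so a_0 = 0.
  5 = 1*3 + 2, so a_1 = 1.
  3 = 1*2 + 1, so a_2 = 1.
  2 = 2*1 + 0, so a_3 = 2.
The remainder reaches 0 after 4 divisions, so the expansion has 4 partial quotients, read off in order.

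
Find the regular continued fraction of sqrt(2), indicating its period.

[1; (2)]

Write x_i = (sqrt(2) + m_i)/d_i with (m_0, d_0) = (0, 1). a_0 = floor(sqrt(2)) = 1, since 1^2 = 1 <= 2 < 4 = 2^2.
Iterate m_{i+1} = d_i*a_i - m_i, d_{i+1} = (2 - m_{i+1}^2)/d_i, a_{i+1} = floor((a_0 + m_{i+1})/d_{i+1}):
  m_1 = 1*1 - 0 = 1, d_1 = (2 - 1^2)/1 = 1/1 = 1, a_1 = floor((1 + 1)/1) = 2.
  m_2 = 1*2 - 1 = 1, d_2 = (2 - 1^2)/1 = 1/1 = 1: (m_2, d_2) = (m_1, d_1) = (1, 1), so from here the quotient a_1 repeats; the period length is 1.
Hence the expansion of sqrt(2) is a_0 = 1 followed by the repeating block 2 (period 1).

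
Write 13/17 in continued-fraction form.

[0; 1, 3, 4]

Run the Euclidean algorithm on 13 and 17; the successive quotients are the partial quotients a_0, a_1, ... (each step inverts the fractional part left over by the previous one):
  13 = 0*17 + 13, so a_0 = 0.
  17 = 1*13 + 4, so a_1 = 1.
  13 = 3*4 + 1, so a_2 = 3.
  4 = 4*1 + 0, so a_3 = 4.
The remainder reaches 0 after 4 divisions, so the expansion has 4 partial quotients, read off in order.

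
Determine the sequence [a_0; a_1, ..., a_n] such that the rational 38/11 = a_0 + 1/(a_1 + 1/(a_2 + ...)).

[3; 2, 5]

Run the Euclidean algorithm on 38 and 11; the successive quotients are the partial quotients a_0, a_1, ... (each step inverts the fractional part left over by the previous one):
  38 = 3*11 + 5, so a_0 = 3.
  11 = 2*5 + 1, so a_1 = 2.
  5 = 5*1 + 0, so a_2 = 5.
The remainder reaches 0 after 3 divisions, so the expansion has 3 partial quotients, read off in order.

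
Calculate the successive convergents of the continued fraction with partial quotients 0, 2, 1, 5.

0/1, 1/2, 1/3, 6/17

Using the convergent recurrence p_i = a_i*p_{i-1} + p_{i-2}, q_i = a_i*q_{i-1} + q_{i-2} with p_{-2}=0, p_{-1}=1, q_{-2}=1, q_{-1}=0:
  i=0: a_0=0, p_0 = 0*1 + 0 = 0, q_0 = 0*0 + 1 = 1.
  i=1: a_1=2, p_1 = 2*0 + 1 = 1, q_1 = 2*1 + 0 = 2.
  i=2: a_2=1, p_2 = 1*1 + 0 = 1, q_2 = 1*2 + 1 = 3.
  i=3: a_3=5, p_3 = 5*1 + 1 = 6, q_3 = 5*3 + 2 = 17.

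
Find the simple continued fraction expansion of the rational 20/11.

[1; 1, 4, 2]

Run the Euclidean algorithm on 20 and 11; the successive quotients are the partial quotients a_0, a_1, ... (each step inverts the fractional part left over by the previous one):
  20 = 1*11 + 9, so a_0 = 1.
  11 = 1*9 + 2, so a_1 = 1.
  9 = 4*2 + 1, so a_2 = 4.
  2 = 2*1 + 0, so a_3 = 2.
The remainder reaches 0 after 4 divisions, so the expansion has 4 partial quotients, read off in order.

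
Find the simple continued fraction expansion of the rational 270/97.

[2; 1, 3, 1, 1, 1, 1, 1, 2]

Run the Euclidean algorithm on 270 and 97; the successive quotients are the partial quotients a_0, a_1, ... (each step inverts the fractional part left over by the previous one):
  270 = 2*97 + 76, so a_0 = 2.
  97 = 1*76 + 21, so a_1 = 1.
  76 = 3*21 + 13, so a_2 = 3.
  21 = 1*13 + 8, so a_3 = 1.
  13 = 1*8 + 5, so a_4 = 1.
  8 = 1*5 + 3, so a_5 = 1.
  5 = 1*3 + 2, so a_6 = 1.
  3 = 1*2 + 1, so a_7 = 1.
  2 = 2*1 + 0, so a_8 = 2.
The remainder reaches 0 after 9 divisions, so the expansion has 9 partial quotients, read off in order.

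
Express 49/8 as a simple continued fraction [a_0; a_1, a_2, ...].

[6; 8]

Run the Euclidean algorithm on 49 and 8; the successive quotients are the partial quotients a_0, a_1, ... (each step inverts the fractional part left over by the previous one):
  49 = 6*8 + 1, so a_0 = 6.
  8 = 8*1 + 0, so a_1 = 8.
The remainder reaches 0 after 2 divisions, so the expansion has 2 partial quotients, read off in order.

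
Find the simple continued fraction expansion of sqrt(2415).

Write x_i = (sqrt(2415) + m_i)/d_i with (m_0, d_0) = (0, 1). a_0 = floor(sqrt(2415)) = 49, since 49^2 = 2401 <= 2415 < 2500 = 50^2.
Iterate m_{i+1} = d_i*a_i - m_i, d_{i+1} = (2415 - m_{i+1}^2)/d_i, a_{i+1} = floor((a_0 + m_{i+1})/d_{i+1}):
  m_1 = 1*49 - 0 = 49, d_1 = (2415 - 49^2)/1 = 14/1 = 14, a_1 = floor((49 + 49)/14) = 7.
  m_2 = 14*7 - 49 = 49, d_2 = (2415 - 49^2)/14 = 14/14 = 1, a_2 = floor((49 + 49)/1) = 98.
  m_3 = 1*98 - 49 = 49, d_3 = (2415 - 49^2)/1 = 14/1 = 14: (m_3, d_3) = (m_1, d_1) = (49, 14), so from here the quotients repeat a_1, a_2; the period length is 2.
Hence the expansion of sqrt(2415) is a_0 = 49 followed by the repeating block 7, 98 (period 2).

[49; (7, 98)]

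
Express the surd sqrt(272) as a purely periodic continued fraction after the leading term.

[16; (2, 32)]

Write x_i = (sqrt(272) + m_i)/d_i with (m_0, d_0) = (0, 1). a_0 = floor(sqrt(272)) = 16, since 16^2 = 256 <= 272 < 289 = 17^2.
Iterate m_{i+1} = d_i*a_i - m_i, d_{i+1} = (272 - m_{i+1}^2)/d_i, a_{i+1} = floor((a_0 + m_{i+1})/d_{i+1}):
  m_1 = 1*16 - 0 = 16, d_1 = (272 - 16^2)/1 = 16/1 = 16, a_1 = floor((16 + 16)/16) = 2.
  m_2 = 16*2 - 16 = 16, d_2 = (272 - 16^2)/16 = 16/16 = 1, a_2 = floor((16 + 16)/1) = 32.
  m_3 = 1*32 - 16 = 16, d_3 = (272 - 16^2)/1 = 16/1 = 16: (m_3, d_3) = (m_1, d_1) = (16, 16), so from here the quotients repeat a_1, a_2; the period length is 2.
Hence the expansion of sqrt(272) is a_0 = 16 followed by the repeating block 2, 32 (period 2).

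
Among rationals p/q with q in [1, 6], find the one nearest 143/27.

Expand x = 143/27 as a continued fraction with the Euclidean algorithm:
  143 = 5*27 + 8, so a_0 = 5.
  27 = 3*8 + 3, so a_1 = 3.
  8 = 2*3 + 2, so a_2 = 2.
  3 = 1*2 + 1, so a_3 = 1.
  2 = 2*1 + 0, so a_4 = 2.
so x = [5; 3, 2, 1, 2].
Convergents (p_i = a_i*p_{i-1} + p_{i-2}, q_i = a_i*q_{i-1} + q_{i-2} with p_{-2}=0, p_{-1}=1, q_{-2}=1, q_{-1}=0), until the denominator exceeds 6:
  i=0: a_0=5, p_0 = 5*1 + 0 = 5, q_0 = 5*0 + 1 = 1.
  i=1: a_1=3, p_1 = 3*5 + 1 = 16, q_1 = 3*1 + 0 = 3.
  i=2: a_2=2, p_2 = 2*16 + 5 = 37, q_2 = 2*3 + 1 = 7.
q_2 = 7 > 6, so the last convergent with denominator <= 6 is p_1/q_1 = 16/3.
The closest fraction with denominator <= 6 is either p_1/q_1 or the intermediate fraction (k*p_1 + p_0)/(k*q_1 + q_0) with the largest k >= 1 whose denominator stays <= 6; these approach x as k grows, and every other convergent or intermediate fraction in range is farther away.
Largest k: floor((6 - q_0)/q_1) = floor((6 - 1)/3) = 1.
That gives (1*16 + 5)/(1*3 + 1) = 21/4.
Compare the errors: |x - 16/3| = |143*3 - 16*27|/(27*3) = 3/81, and |x - 21/4| = |143*4 - 21*27|/(27*4) = 5/108.
Cross-multiplying, 3*108 = 324 < 405 = 5*81, so 3/81 is smaller: the convergent 16/3 is closer to x than 21/4.

16/3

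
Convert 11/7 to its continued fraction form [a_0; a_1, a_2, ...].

[1; 1, 1, 3]

Run the Euclidean algorithm on 11 and 7; the successive quotients are the partial quotients a_0, a_1, ... (each step inverts the fractional part left over by the previous one):
  11 = 1*7 + 4, so a_0 = 1.
  7 = 1*4 + 3, so a_1 = 1.
  4 = 1*3 + 1, so a_2 = 1.
  3 = 3*1 + 0, so a_3 = 3.
The remainder reaches 0 after 4 divisions, so the expansion has 4 partial quotients, read off in order.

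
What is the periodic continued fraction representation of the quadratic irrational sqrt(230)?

Write x_i = (sqrt(230) + m_i)/d_i with (m_0, d_0) = (0, 1). a_0 = floor(sqrt(230)) = 15, since 15^2 = 225 <= 230 < 256 = 16^2.
Iterate m_{i+1} = d_i*a_i - m_i, d_{i+1} = (230 - m_{i+1}^2)/d_i, a_{i+1} = floor((a_0 + m_{i+1})/d_{i+1}):
  m_1 = 1*15 - 0 = 15, d_1 = (230 - 15^2)/1 = 5/1 = 5, a_1 = floor((15 + 15)/5) = 6.
  m_2 = 5*6 - 15 = 15, d_2 = (230 - 15^2)/5 = 5/5 = 1, a_2 = floor((15 + 15)/1) = 30.
  m_3 = 1*30 - 15 = 15, d_3 = (230 - 15^2)/1 = 5/1 = 5: (m_3, d_3) = (m_1, d_1) = (15, 5), so from here the quotients repeat a_1, a_2; the period length is 2.
Hence the expansion of sqrt(230) is a_0 = 15 followed by the repeating block 6, 30 (period 2).

[15; (6, 30)]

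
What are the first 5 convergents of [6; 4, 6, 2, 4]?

6/1, 25/4, 156/25, 337/54, 1504/241

Using the convergent recurrence p_i = a_i*p_{i-1} + p_{i-2}, q_i = a_i*q_{i-1} + q_{i-2} with p_{-2}=0, p_{-1}=1, q_{-2}=1, q_{-1}=0:
  i=0: a_0=6, p_0 = 6*1 + 0 = 6, q_0 = 6*0 + 1 = 1.
  i=1: a_1=4, p_1 = 4*6 + 1 = 25, q_1 = 4*1 + 0 = 4.
  i=2: a_2=6, p_2 = 6*25 + 6 = 156, q_2 = 6*4 + 1 = 25.
  i=3: a_3=2, p_3 = 2*156 + 25 = 337, q_3 = 2*25 + 4 = 54.
  i=4: a_4=4, p_4 = 4*337 + 156 = 1504, q_4 = 4*54 + 25 = 241.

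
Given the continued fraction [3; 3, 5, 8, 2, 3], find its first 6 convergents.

Using the convergent recurrence p_i = a_i*p_{i-1} + p_{i-2}, q_i = a_i*q_{i-1} + q_{i-2} with p_{-2}=0, p_{-1}=1, q_{-2}=1, q_{-1}=0:
  i=0: a_0=3, p_0 = 3*1 + 0 = 3, q_0 = 3*0 + 1 = 1.
  i=1: a_1=3, p_1 = 3*3 + 1 = 10, q_1 = 3*1 + 0 = 3.
  i=2: a_2=5, p_2 = 5*10 + 3 = 53, q_2 = 5*3 + 1 = 16.
  i=3: a_3=8, p_3 = 8*53 + 10 = 434, q_3 = 8*16 + 3 = 131.
  i=4: a_4=2, p_4 = 2*434 + 53 = 921, q_4 = 2*131 + 16 = 278.
  i=5: a_5=3, p_5 = 3*921 + 434 = 3197, q_5 = 3*278 + 131 = 965.

3/1, 10/3, 53/16, 434/131, 921/278, 3197/965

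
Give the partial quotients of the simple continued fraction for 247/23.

[10; 1, 2, 1, 5]

Run the Euclidean algorithm on 247 and 23; the successive quotients are the partial quotients a_0, a_1, ... (each step inverts the fractional part left over by the previous one):
  247 = 10*23 + 17, so a_0 = 10.
  23 = 1*17 + 6, so a_1 = 1.
  17 = 2*6 + 5, so a_2 = 2.
  6 = 1*5 + 1, so a_3 = 1.
  5 = 5*1 + 0, so a_4 = 5.
The remainder reaches 0 after 5 divisions, so the expansion has 5 partial quotients, read off in order.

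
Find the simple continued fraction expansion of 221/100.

[2; 4, 1, 3, 5]

Run the Euclidean algorithm on 221 and 100; the successive quotients are the partial quotients a_0, a_1, ... (each step inverts the fractional part left over by the previous one):
  221 = 2*100 + 21, so a_0 = 2.
  100 = 4*21 + 16, so a_1 = 4.
  21 = 1*16 + 5, so a_2 = 1.
  16 = 3*5 + 1, so a_3 = 3.
  5 = 5*1 + 0, so a_4 = 5.
The remainder reaches 0 after 5 divisions, so the expansion has 5 partial quotients, read off in order.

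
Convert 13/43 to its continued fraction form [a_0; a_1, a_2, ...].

Run the Euclidean algorithm on 13 and 43; the successive quotients are the partial quotients a_0, a_1, ... (each step inverts the fractional part left over by the previous one):
  13 = 0*43 + 13, so a_0 = 0.
  43 = 3*13 + 4, so a_1 = 3.
  13 = 3*4 + 1, so a_2 = 3.
  4 = 4*1 + 0, so a_3 = 4.
The remainder reaches 0 after 4 divisions, so the expansion has 4 partial quotients, read off in order.

[0; 3, 3, 4]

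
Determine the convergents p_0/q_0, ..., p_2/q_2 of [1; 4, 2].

Using the convergent recurrence p_i = a_i*p_{i-1} + p_{i-2}, q_i = a_i*q_{i-1} + q_{i-2} with p_{-2}=0, p_{-1}=1, q_{-2}=1, q_{-1}=0:
  i=0: a_0=1, p_0 = 1*1 + 0 = 1, q_0 = 1*0 + 1 = 1.
  i=1: a_1=4, p_1 = 4*1 + 1 = 5, q_1 = 4*1 + 0 = 4.
  i=2: a_2=2, p_2 = 2*5 + 1 = 11, q_2 = 2*4 + 1 = 9.

1/1, 5/4, 11/9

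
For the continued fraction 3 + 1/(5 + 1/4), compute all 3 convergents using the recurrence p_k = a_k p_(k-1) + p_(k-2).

Using the convergent recurrence p_i = a_i*p_{i-1} + p_{i-2}, q_i = a_i*q_{i-1} + q_{i-2} with p_{-2}=0, p_{-1}=1, q_{-2}=1, q_{-1}=0:
  i=0: a_0=3, p_0 = 3*1 + 0 = 3, q_0 = 3*0 + 1 = 1.
  i=1: a_1=5, p_1 = 5*3 + 1 = 16, q_1 = 5*1 + 0 = 5.
  i=2: a_2=4, p_2 = 4*16 + 3 = 67, q_2 = 4*5 + 1 = 21.

3/1, 16/5, 67/21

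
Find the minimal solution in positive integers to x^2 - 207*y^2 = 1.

(x, y) = (1151, 80)

First expand sqrt(207) as a continued fraction. With x_i = (sqrt(207) + m_i)/d_i and (m_0, d_0) = (0, 1): a_0 = floor(sqrt(207)) = 14, since 14^2 = 196 <= 207 < 225 = 15^2.
Iterate m_{i+1} = d_i*a_i - m_i, d_{i+1} = (207 - m_{i+1}^2)/d_i, a_{i+1} = floor((a_0 + m_{i+1})/d_{i+1}):
  m_1 = 1*14 - 0 = 14, d_1 = (207 - 14^2)/1 = 11/1 = 11, a_1 = floor((14 + 14)/11) = 2.
  m_2 = 11*2 - 14 = 8, d_2 = (207 - 8^2)/11 = 143/11 = 13, a_2 = floor((14 + 8)/13) = 1.
  m_3 = 13*1 - 8 = 5, d_3 = (207 - 5^2)/13 = 182/13 = 14, a_3 = floor((14 + 5)/14) = 1.
  m_4 = 14*1 - 5 = 9, d_4 = (207 - 9^2)/14 = 126/14 = 9, a_4 = floor((14 + 9)/9) = 2.
  m_5 = 9*2 - 9 = 9, d_5 = (207 - 9^2)/9 = 126/9 = 14, a_5 = floor((14 + 9)/14) = 1.
  m_6 = 14*1 - 9 = 5, d_6 = (207 - 5^2)/14 = 182/14 = 13, a_6 = floor((14 + 5)/13) = 1.
  m_7 = 13*1 - 5 = 8, d_7 = (207 - 8^2)/13 = 143/13 = 11, a_7 = floor((14 + 8)/11) = 2.
  m_8 = 11*2 - 8 = 14, d_8 = (207 - 14^2)/11 = 11/11 = 1, a_8 = floor((14 + 14)/1) = 28.
  m_9 = 1*28 - 14 = 14, d_9 = (207 - 14^2)/1 = 11/1 = 11: (m_9, d_9) = (m_1, d_1) = (14, 11), so from here the quotients repeat a_1, ..., a_8; the period length is 8.
So sqrt(207) = [14; (2, 1, 1, 2, 1, 1, 2, 28)] with period length k = 8.
k is even, so the fundamental solution of x^2 - 207y^2 = 1 is (p_{k-1}, q_{k-1}) = (p_7, q_7); compute convergents through index 7.
Convergents (p_i = a_i*p_{i-1} + p_{i-2}, q_i = a_i*q_{i-1} + q_{i-2} with p_{-2}=0, p_{-1}=1, q_{-2}=1, q_{-1}=0):
  i=0: a_0=14, p_0 = 14*1 + 0 = 14, q_0 = 14*0 + 1 = 1.
  i=1: a_1=2, p_1 = 2*14 + 1 = 29, q_1 = 2*1 + 0 = 2.
  i=2: a_2=1, p_2 = 1*29 + 14 = 43, q_2 = 1*2 + 1 = 3.
  i=3: a_3=1, p_3 = 1*43 + 29 = 72, q_3 = 1*3 + 2 = 5.
  i=4: a_4=2, p_4 = 2*72 + 43 = 187, q_4 = 2*5 + 3 = 13.
  i=5: a_5=1, p_5 = 1*187 + 72 = 259, q_5 = 1*13 + 5 = 18.
  i=6: a_6=1, p_6 = 1*259 + 187 = 446, q_6 = 1*18 + 13 = 31.
  i=7: a_7=2, p_7 = 2*446 + 259 = 1151, q_7 = 2*31 + 18 = 80.
Check: 1151^2 - 207*80^2 = 1324801 - 1324800 = 1, so (x, y) = (1151, 80) solves the equation, and by the theorem it is the least positive solution.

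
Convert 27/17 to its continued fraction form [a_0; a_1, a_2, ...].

[1; 1, 1, 2, 3]

Run the Euclidean algorithm on 27 and 17; the successive quotients are the partial quotients a_0, a_1, ... (each step inverts the fractional part left over by the previous one):
  27 = 1*17 + 10, so a_0 = 1.
  17 = 1*10 + 7, so a_1 = 1.
  10 = 1*7 + 3, so a_2 = 1.
  7 = 2*3 + 1, so a_3 = 2.
  3 = 3*1 + 0, so a_4 = 3.
The remainder reaches 0 after 5 divisions, so the expansion has 5 partial quotients, read off in order.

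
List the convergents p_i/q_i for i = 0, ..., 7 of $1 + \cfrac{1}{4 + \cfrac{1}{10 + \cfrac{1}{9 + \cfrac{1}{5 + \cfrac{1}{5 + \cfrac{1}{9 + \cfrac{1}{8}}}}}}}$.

Using the convergent recurrence p_i = a_i*p_{i-1} + p_{i-2}, q_i = a_i*q_{i-1} + q_{i-2} with p_{-2}=0, p_{-1}=1, q_{-2}=1, q_{-1}=0:
  i=0: a_0=1, p_0 = 1*1 + 0 = 1, q_0 = 1*0 + 1 = 1.
  i=1: a_1=4, p_1 = 4*1 + 1 = 5, q_1 = 4*1 + 0 = 4.
  i=2: a_2=10, p_2 = 10*5 + 1 = 51, q_2 = 10*4 + 1 = 41.
  i=3: a_3=9, p_3 = 9*51 + 5 = 464, q_3 = 9*41 + 4 = 373.
  i=4: a_4=5, p_4 = 5*464 + 51 = 2371, q_4 = 5*373 + 41 = 1906.
  i=5: a_5=5, p_5 = 5*2371 + 464 = 12319, q_5 = 5*1906 + 373 = 9903.
  i=6: a_6=9, p_6 = 9*12319 + 2371 = 113242, q_6 = 9*9903 + 1906 = 91033.
  i=7: a_7=8, p_7 = 8*113242 + 12319 = 918255, q_7 = 8*91033 + 9903 = 738167.

1/1, 5/4, 51/41, 464/373, 2371/1906, 12319/9903, 113242/91033, 918255/738167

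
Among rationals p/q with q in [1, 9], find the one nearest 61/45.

Expand x = 61/45 as a continued fraction with the Euclidean algorithm:
  61 = 1*45 + 16, so a_0 = 1.
  45 = 2*16 + 13, so a_1 = 2.
  16 = 1*13 + 3, so a_2 = 1.
  13 = 4*3 + 1, so a_3 = 4.
  3 = 3*1 + 0, so a_4 = 3.
so x = [1; 2, 1, 4, 3].
Convergents (p_i = a_i*p_{i-1} + p_{i-2}, q_i = a_i*q_{i-1} + q_{i-2} with p_{-2}=0, p_{-1}=1, q_{-2}=1, q_{-1}=0), until the denominator exceeds 9:
  i=0: a_0=1, p_0 = 1*1 + 0 = 1, q_0 = 1*0 + 1 = 1.
  i=1: a_1=2, p_1 = 2*1 + 1 = 3, q_1 = 2*1 + 0 = 2.
  i=2: a_2=1, p_2 = 1*3 + 1 = 4, q_2 = 1*2 + 1 = 3.
  i=3: a_3=4, p_3 = 4*4 + 3 = 19, q_3 = 4*3 + 2 = 14.
q_3 = 14 > 9, so the last convergent with denominator <= 9 is p_2/q_2 = 4/3.
The closest fraction with denominator <= 9 is either p_2/q_2 or the intermediate fraction (k*p_2 + p_1)/(k*q_2 + q_1) with the largest k >= 1 whose denominator stays <= 9; these approach x as k grows, and every other convergent or intermediate fraction in range is farther away.
Largest k: floor((9 - q_1)/q_2) = floor((9 - 2)/3) = 2.
That gives (2*4 + 3)/(2*3 + 2) = 11/8.
Compare the errors: |x - 4/3| = |61*3 - 4*45|/(45*3) = 3/135, and |x - 11/8| = |61*8 - 11*45|/(45*8) = 7/360.
Cross-multiplying, 7*135 = 945 < 1080 = 3*360, so 7/360 is smaller: the intermediate fraction 11/8 is closer to x than 4/3.

11/8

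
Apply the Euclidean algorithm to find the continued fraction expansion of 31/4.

[7; 1, 3]

Run the Euclidean algorithm on 31 and 4; the successive quotients are the partial quotients a_0, a_1, ... (each step inverts the fractional part left over by the previous one):
  31 = 7*4 + 3, so a_0 = 7.
  4 = 1*3 + 1, so a_1 = 1.
  3 = 3*1 + 0, so a_2 = 3.
The remainder reaches 0 after 3 divisions, so the expansion has 3 partial quotients, read off in order.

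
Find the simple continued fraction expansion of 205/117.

[1; 1, 3, 29]

Run the Euclidean algorithm on 205 and 117; the successive quotients are the partial quotients a_0, a_1, ... (each step inverts the fractional part left over by the previous one):
  205 = 1*117 + 88, so a_0 = 1.
  117 = 1*88 + 29, so a_1 = 1.
  88 = 3*29 + 1, so a_2 = 3.
  29 = 29*1 + 0, so a_3 = 29.
The remainder reaches 0 after 4 divisions, so the expansion has 4 partial quotients, read off in order.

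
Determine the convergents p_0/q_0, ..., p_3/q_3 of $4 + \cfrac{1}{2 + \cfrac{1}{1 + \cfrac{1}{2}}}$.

4/1, 9/2, 13/3, 35/8

Using the convergent recurrence p_i = a_i*p_{i-1} + p_{i-2}, q_i = a_i*q_{i-1} + q_{i-2} with p_{-2}=0, p_{-1}=1, q_{-2}=1, q_{-1}=0:
  i=0: a_0=4, p_0 = 4*1 + 0 = 4, q_0 = 4*0 + 1 = 1.
  i=1: a_1=2, p_1 = 2*4 + 1 = 9, q_1 = 2*1 + 0 = 2.
  i=2: a_2=1, p_2 = 1*9 + 4 = 13, q_2 = 1*2 + 1 = 3.
  i=3: a_3=2, p_3 = 2*13 + 9 = 35, q_3 = 2*3 + 2 = 8.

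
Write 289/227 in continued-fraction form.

[1; 3, 1, 1, 1, 20]

Run the Euclidean algorithm on 289 and 227; the successive quotients are the partial quotients a_0, a_1, ... (each step inverts the fractional part left over by the previous one):
  289 = 1*227 + 62, so a_0 = 1.
  227 = 3*62 + 41, so a_1 = 3.
  62 = 1*41 + 21, so a_2 = 1.
  41 = 1*21 + 20, so a_3 = 1.
  21 = 1*20 + 1, so a_4 = 1.
  20 = 20*1 + 0, so a_5 = 20.
The remainder reaches 0 after 6 divisions, so the expansion has 6 partial quotients, read off in order.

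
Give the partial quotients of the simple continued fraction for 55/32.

Run the Euclidean algorithm on 55 and 32; the successive quotients are the partial quotients a_0, a_1, ... (each step inverts the fractional part left over by the previous one):
  55 = 1*32 + 23, so a_0 = 1.
  32 = 1*23 + 9, so a_1 = 1.
  23 = 2*9 + 5, so a_2 = 2.
  9 = 1*5 + 4, so a_3 = 1.
  5 = 1*4 + 1, so a_4 = 1.
  4 = 4*1 + 0, so a_5 = 4.
The remainder reaches 0 after 6 divisions, so the expansion has 6 partial quotients, read off in order.

[1; 1, 2, 1, 1, 4]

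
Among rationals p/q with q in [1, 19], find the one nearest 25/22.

17/15

Expand x = 25/22 as a continued fraction with the Euclidean algorithm:
  25 = 1*22 + 3, so a_0 = 1.
  22 = 7*3 + 1, so a_1 = 7.
  3 = 3*1 + 0, so a_2 = 3.
so x = [1; 7, 3].
Convergents (p_i = a_i*p_{i-1} + p_{i-2}, q_i = a_i*q_{i-1} + q_{i-2} with p_{-2}=0, p_{-1}=1, q_{-2}=1, q_{-1}=0), until the denominator exceeds 19:
  i=0: a_0=1, p_0 = 1*1 + 0 = 1, q_0 = 1*0 + 1 = 1.
  i=1: a_1=7, p_1 = 7*1 + 1 = 8, q_1 = 7*1 + 0 = 7.
  i=2: a_2=3, p_2 = 3*8 + 1 = 25, q_2 = 3*7 + 1 = 22.
q_2 = 22 > 19, so the last convergent with denominator <= 19 is p_1/q_1 = 8/7.
The closest fraction with denominator <= 19 is either p_1/q_1 or the intermediate fraction (k*p_1 + p_0)/(k*q_1 + q_0) with the largest k >= 1 whose denominator stays <= 19; these approach x as k grows, and every other convergent or intermediate fraction in range is farther away.
Largest k: floor((19 - q_0)/q_1) = floor((19 - 1)/7) = 2.
That gives (2*8 + 1)/(2*7 + 1) = 17/15.
Compare the errors: |x - 8/7| = |25*7 - 8*22|/(22*7) = 1/154, and |x - 17/15| = |25*15 - 17*22|/(22*15) = 1/330.
Cross-multiplying, 1*154 = 154 < 330 = 1*330, so 1/330 is smaller: the intermediate fraction 17/15 is closer to x than 8/7.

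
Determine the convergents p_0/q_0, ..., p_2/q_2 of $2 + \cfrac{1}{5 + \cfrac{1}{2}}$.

2/1, 11/5, 24/11

Using the convergent recurrence p_i = a_i*p_{i-1} + p_{i-2}, q_i = a_i*q_{i-1} + q_{i-2} with p_{-2}=0, p_{-1}=1, q_{-2}=1, q_{-1}=0:
  i=0: a_0=2, p_0 = 2*1 + 0 = 2, q_0 = 2*0 + 1 = 1.
  i=1: a_1=5, p_1 = 5*2 + 1 = 11, q_1 = 5*1 + 0 = 5.
  i=2: a_2=2, p_2 = 2*11 + 2 = 24, q_2 = 2*5 + 1 = 11.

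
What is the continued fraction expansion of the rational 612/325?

[1; 1, 7, 1, 1, 4, 4]

Run the Euclidean algorithm on 612 and 325; the successive quotients are the partial quotients a_0, a_1, ... (each step inverts the fractional part left over by the previous one):
  612 = 1*325 + 287, so a_0 = 1.
  325 = 1*287 + 38, so a_1 = 1.
  287 = 7*38 + 21, so a_2 = 7.
  38 = 1*21 + 17, so a_3 = 1.
  21 = 1*17 + 4, so a_4 = 1.
  17 = 4*4 + 1, so a_5 = 4.
  4 = 4*1 + 0, so a_6 = 4.
The remainder reaches 0 after 7 divisions, so the expansion has 7 partial quotients, read off in order.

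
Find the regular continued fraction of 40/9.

[4; 2, 4]

Run the Euclidean algorithm on 40 and 9; the successive quotients are the partial quotients a_0, a_1, ... (each step inverts the fractional part left over by the previous one):
  40 = 4*9 + 4, so a_0 = 4.
  9 = 2*4 + 1, so a_1 = 2.
  4 = 4*1 + 0, so a_2 = 4.
The remainder reaches 0 after 3 divisions, so the expansion has 3 partial quotients, read off in order.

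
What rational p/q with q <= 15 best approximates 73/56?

13/10

Expand x = 73/56 as a continued fraction with the Euclidean algorithm:
  73 = 1*56 + 17, so a_0 = 1.
  56 = 3*17 + 5, so a_1 = 3.
  17 = 3*5 + 2, so a_2 = 3.
  5 = 2*2 + 1, so a_3 = 2.
  2 = 2*1 + 0, so a_4 = 2.
so x = [1; 3, 3, 2, 2].
Convergents (p_i = a_i*p_{i-1} + p_{i-2}, q_i = a_i*q_{i-1} + q_{i-2} with p_{-2}=0, p_{-1}=1, q_{-2}=1, q_{-1}=0), until the denominator exceeds 15:
  i=0: a_0=1, p_0 = 1*1 + 0 = 1, q_0 = 1*0 + 1 = 1.
  i=1: a_1=3, p_1 = 3*1 + 1 = 4, q_1 = 3*1 + 0 = 3.
  i=2: a_2=3, p_2 = 3*4 + 1 = 13, q_2 = 3*3 + 1 = 10.
  i=3: a_3=2, p_3 = 2*13 + 4 = 30, q_3 = 2*10 + 3 = 23.
q_3 = 23 > 15, so the last convergent with denominator <= 15 is p_2/q_2 = 13/10.
The closest fraction with denominator <= 15 is either p_2/q_2 or the intermediate fraction (k*p_2 + p_1)/(k*q_2 + q_1) with the largest k >= 1 whose denominator stays <= 15; these approach x as k grows, and every other convergent or intermediate fraction in range is farther away.
Largest k: floor((15 - q_1)/q_2) = floor((15 - 3)/10) = 1.
That gives (1*13 + 4)/(1*10 + 3) = 17/13.
Compare the errors: |x - 13/10| = |73*10 - 13*56|/(56*10) = 2/560, and |x - 17/13| = |73*13 - 17*56|/(56*13) = 3/728.
Cross-multiplying, 2*728 = 1456 < 1680 = 3*560, so 2/560 is smaller: the convergent 13/10 is closer to x than 17/13.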